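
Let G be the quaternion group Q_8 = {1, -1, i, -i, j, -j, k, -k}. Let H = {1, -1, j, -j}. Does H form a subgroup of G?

|H| = 4 divides |G| = 8, consistent with Lagrange.
H contains the identity, every element's inverse is in H, and H is closed under ·: it is a subgroup.
In fact H = ⟨j⟩.

Yes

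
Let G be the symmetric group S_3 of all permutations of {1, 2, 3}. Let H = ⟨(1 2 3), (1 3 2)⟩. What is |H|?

|⟨(1 2 3)⟩| = 3 and |⟨(1 3 2)⟩| = 3, so |H| is a multiple of lcm(3, 3) = 3 and divides |G| = 6.
Closing under the operation: H = {e, (1 2 3), (1 3 2)}, so |H| = 3.

3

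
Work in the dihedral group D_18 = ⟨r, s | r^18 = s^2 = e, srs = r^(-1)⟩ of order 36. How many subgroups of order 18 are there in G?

|G| = 36 and 18 | 36, so subgroups of order 18 are possible by Lagrange.
The subgroups of order 18 are: {e, r, r^2, r^3, r^4, r^5, r^6, r^7, r^8, r^9, r^10, r^11, r^12, r^13, r^14, r^15, r^16, r^17}; {e, r^2, r^4, r^6, r^8, r^10, r^12, r^14, r^16, s, r^2s, r^4s, r^6s, r^8s, r^10s, r^12s, r^14s, r^16s}; {e, r^2, r^4, r^6, r^8, r^10, r^12, r^14, r^16, rs, r^3s, r^5s, r^7s, r^9s, r^11s, r^13s, r^15s, r^17s}.
So G has 3 subgroups of order 18.

3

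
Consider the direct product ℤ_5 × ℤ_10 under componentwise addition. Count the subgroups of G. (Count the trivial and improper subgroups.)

|G| = 50, so by Lagrange every subgroup order divides 50. Divisors: 1, 2, 5, 10, 25, 50.
Subgroups by order — order 1: 1; order 2: 1; order 5: 6; order 10: 6; order 25: 1; order 50: 1.
Total: 1 + 1 + 6 + 6 + 1 + 1 = 16.

16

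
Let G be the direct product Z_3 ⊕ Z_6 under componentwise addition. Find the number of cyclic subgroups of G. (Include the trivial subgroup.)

10

Each element a generates a cyclic subgroup ⟨a⟩; distinct elements may generate the same one (a cyclic group of order d has φ(d) generators).
Cyclic subgroups by order — order 1: 1; order 2: 1; order 3: 4; order 6: 4.
Total: 10.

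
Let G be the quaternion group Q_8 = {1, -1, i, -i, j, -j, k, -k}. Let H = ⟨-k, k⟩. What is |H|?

4

|⟨-k⟩| = 4 and |⟨k⟩| = 4, so |H| is a multiple of lcm(4, 4) = 4 and divides |G| = 8.
Closing under the operation: H = {1, -1, k, -k}, so |H| = 4.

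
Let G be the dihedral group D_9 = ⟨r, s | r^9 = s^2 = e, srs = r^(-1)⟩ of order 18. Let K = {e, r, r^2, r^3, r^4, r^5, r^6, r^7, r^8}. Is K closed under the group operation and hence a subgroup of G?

Yes

|K| = 9 divides |G| = 18, consistent with Lagrange.
K contains the identity, every element's inverse is in K, and K is closed under ·: it is a subgroup.
In fact K = ⟨r^4⟩.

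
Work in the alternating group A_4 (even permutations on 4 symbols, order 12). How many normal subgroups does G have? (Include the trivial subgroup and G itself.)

G has 10 subgroups. Checking conjugation-invariance by order — order 1: 1/1 normal; order 2: 0/3 normal; order 3: 0/4 normal; order 4: 1/1 normal; order 12: 1/1 normal.
Total normal subgroups: 3.

3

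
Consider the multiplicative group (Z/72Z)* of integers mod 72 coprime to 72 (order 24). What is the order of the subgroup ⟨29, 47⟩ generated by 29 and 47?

12

|⟨29⟩| = 6 and |⟨47⟩| = 6, so |H| is a multiple of lcm(6, 6) = 6 and divides |G| = 24.
Closing under the operation: H = {1, 5, 19, 23, 25, 29, 43, 47, 49, 53, 67, 71}, so |H| = 12.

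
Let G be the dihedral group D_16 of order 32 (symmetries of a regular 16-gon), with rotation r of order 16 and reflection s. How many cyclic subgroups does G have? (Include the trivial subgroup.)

21

A cyclic subgroup of order d is generated by each of its φ(d) elements of order d, so the cyclic subgroups of order d number (#elements of order d)/φ(d).
Cyclic subgroups by order — order 1: 1; order 2: 17; order 4: 1; order 8: 1; order 16: 1.
Total: 21.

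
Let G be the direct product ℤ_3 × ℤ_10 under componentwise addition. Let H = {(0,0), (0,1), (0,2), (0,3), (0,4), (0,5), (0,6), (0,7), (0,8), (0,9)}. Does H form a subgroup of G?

Yes

|H| = 10 divides |G| = 30, consistent with Lagrange.
H contains the identity, every element's inverse is in H, and H is closed under +: it is a subgroup.
In fact H = ⟨(0,1)⟩.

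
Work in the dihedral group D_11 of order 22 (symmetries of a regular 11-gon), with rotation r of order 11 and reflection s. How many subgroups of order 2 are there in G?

|G| = 22 and 2 | 22, so subgroups of order 2 are possible by Lagrange.
The subgroups of order 2 are: {e, r^10s}; {e, r^2s}; {e, r^3s}; {e, r^4s}; … (11 in all).
So G has 11 subgroups of order 2.

11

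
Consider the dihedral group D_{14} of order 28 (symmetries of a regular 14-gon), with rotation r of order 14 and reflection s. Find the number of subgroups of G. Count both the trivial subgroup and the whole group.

28

|G| = 28, so by Lagrange every subgroup order divides 28. Divisors: 1, 2, 4, 7, 14, 28.
Subgroups by order — order 1: 1; order 2: 15; order 4: 7; order 7: 1; order 14: 3; order 28: 1.
Total: 1 + 15 + 7 + 1 + 3 + 1 = 28.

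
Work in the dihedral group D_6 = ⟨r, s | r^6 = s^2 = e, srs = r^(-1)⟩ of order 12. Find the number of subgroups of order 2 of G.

|G| = 12 and 2 | 12, so subgroups of order 2 are possible by Lagrange.
The subgroups of order 2 are: {e, r^2s}; {e, r^3}; {e, r^3s}; {e, r^4s}; … (7 in all).
So G has 7 subgroups of order 2.

7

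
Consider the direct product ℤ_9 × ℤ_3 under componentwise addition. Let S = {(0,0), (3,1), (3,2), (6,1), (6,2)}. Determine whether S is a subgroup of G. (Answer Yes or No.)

No

|S| = 5 does not divide |G| = 27, so by Lagrange S is not a subgroup.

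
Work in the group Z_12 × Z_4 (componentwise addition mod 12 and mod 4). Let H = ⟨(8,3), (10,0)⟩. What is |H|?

24

|⟨(8,3)⟩| = 12 and |⟨(10,0)⟩| = 6, so |H| is a multiple of lcm(12, 6) = 12 and divides |G| = 48.
Closing under the operation: H = {(0,0), (0,1), (0,2), (0,3), (2,0), (2,1), (2,2), (2,3), (4,0), (4,1), (4,2), (4,3), (6,0), (6,1), (6,2), (6,3), (8,0), (8,1), (8,2), (8,3), (10,0), (10,1), (10,2), (10,3)}, so |H| = 24.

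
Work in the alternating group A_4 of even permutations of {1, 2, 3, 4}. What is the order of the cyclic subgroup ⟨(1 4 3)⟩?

Computing powers of (1 4 3): the smallest k with ((1 4 3))^k = e is k = 3.

3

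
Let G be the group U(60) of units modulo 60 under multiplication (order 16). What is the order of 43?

Compute successive powers of 43 mod 60: 43, 49, 7, 1; 43^4 ≡ 1 (mod 60).
So |⟨43⟩| = 4.

4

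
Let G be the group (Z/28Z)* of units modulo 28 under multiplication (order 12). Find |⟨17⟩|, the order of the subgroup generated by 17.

Compute successive powers of 17 mod 28: 17, 9, 13, 25, 5, 1; 17^6 ≡ 1 (mod 28).
So |⟨17⟩| = 6.

6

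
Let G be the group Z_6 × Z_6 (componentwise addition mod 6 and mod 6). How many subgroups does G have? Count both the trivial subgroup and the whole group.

30

|G| = 36, so by Lagrange every subgroup order divides 36. Divisors: 1, 2, 3, 4, 6, 9, 12, 18, 36.
Subgroups by order — order 1: 1; order 2: 3; order 3: 4; order 4: 1; order 6: 12; order 9: 1; order 12: 4; order 18: 3; order 36: 1.
Total: 1 + 3 + 4 + 1 + 12 + 1 + 4 + 3 + 1 = 30.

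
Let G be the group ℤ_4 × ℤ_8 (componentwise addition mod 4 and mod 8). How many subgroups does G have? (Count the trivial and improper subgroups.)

|G| = 32, so by Lagrange every subgroup order divides 32. Divisors: 1, 2, 4, 8, 16, 32.
Subgroups by order — order 1: 1; order 2: 3; order 4: 7; order 8: 7; order 16: 3; order 32: 1.
Total: 1 + 3 + 7 + 7 + 3 + 1 = 22.

22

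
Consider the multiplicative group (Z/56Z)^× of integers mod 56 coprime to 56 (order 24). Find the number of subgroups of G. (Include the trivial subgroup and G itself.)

|G| = 24, so by Lagrange every subgroup order divides 24. Divisors: 1, 2, 3, 4, 6, 8, 12, 24.
Subgroups by order — order 1: 1; order 2: 7; order 3: 1; order 4: 7; order 6: 7; order 8: 1; order 12: 7; order 24: 1.
Total: 1 + 7 + 1 + 7 + 7 + 1 + 7 + 1 = 32.

32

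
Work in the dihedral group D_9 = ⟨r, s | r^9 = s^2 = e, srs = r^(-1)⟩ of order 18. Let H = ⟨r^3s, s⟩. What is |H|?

|⟨r^3s⟩| = 2 and |⟨s⟩| = 2, so |H| is a multiple of lcm(2, 2) = 2 and divides |G| = 18.
Closing under the operation: H = {e, r^3, r^6, s, r^3s, r^6s}, so |H| = 6.

6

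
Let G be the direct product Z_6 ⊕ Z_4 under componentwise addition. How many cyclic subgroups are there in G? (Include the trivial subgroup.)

12

Each element a generates a cyclic subgroup ⟨a⟩; distinct elements may generate the same one (a cyclic group of order d has φ(d) generators).
Cyclic subgroups by order — order 1: 1; order 2: 3; order 3: 1; order 4: 2; order 6: 3; order 12: 2.
Total: 12.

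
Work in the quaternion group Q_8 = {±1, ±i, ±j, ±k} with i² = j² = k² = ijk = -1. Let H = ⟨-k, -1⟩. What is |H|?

4

|⟨-k⟩| = 4 and |⟨-1⟩| = 2, so |H| is a multiple of lcm(4, 2) = 4 and divides |G| = 8.
Closing under the operation: H = {1, -1, k, -k}, so |H| = 4.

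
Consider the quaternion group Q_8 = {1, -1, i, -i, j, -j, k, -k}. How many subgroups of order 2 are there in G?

|G| = 8 and 2 | 8, so subgroups of order 2 are possible by Lagrange.
The subgroups of order 2 are: {1, -1}.
So G has 1 subgroup of order 2.

1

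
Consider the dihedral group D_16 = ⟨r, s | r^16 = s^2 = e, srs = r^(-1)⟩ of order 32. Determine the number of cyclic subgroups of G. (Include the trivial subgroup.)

21

A cyclic subgroup of order d is generated by each of its φ(d) elements of order d, so the cyclic subgroups of order d number (#elements of order d)/φ(d).
Cyclic subgroups by order — order 1: 1; order 2: 17; order 4: 1; order 8: 1; order 16: 1.
Total: 21.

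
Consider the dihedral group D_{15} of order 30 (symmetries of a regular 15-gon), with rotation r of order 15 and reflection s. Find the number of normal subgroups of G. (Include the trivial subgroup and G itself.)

5

G has 28 subgroups. Checking conjugation-invariance by order — order 1: 1/1 normal; order 2: 0/15 normal; order 3: 1/1 normal; order 5: 1/1 normal; order 6: 0/5 normal; order 10: 0/3 normal; order 15: 1/1 normal; order 30: 1/1 normal.
Total normal subgroups: 5.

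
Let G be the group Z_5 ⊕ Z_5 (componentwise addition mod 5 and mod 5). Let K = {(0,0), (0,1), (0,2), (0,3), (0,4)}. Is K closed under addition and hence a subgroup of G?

|K| = 5 divides |G| = 25, consistent with Lagrange.
K contains the identity, every element's inverse is in K, and K is closed under +: it is a subgroup.
In fact K = ⟨(0,1)⟩.

Yes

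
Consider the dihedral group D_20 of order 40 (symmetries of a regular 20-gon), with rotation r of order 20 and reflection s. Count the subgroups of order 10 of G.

5

|G| = 40 and 10 | 40, so subgroups of order 10 are possible by Lagrange.
The subgroups of order 10 are: {e, r^2, r^4, r^6, r^8, r^10, r^12, r^14, r^16, r^18}; {e, r^4, r^8, r^12, r^16, r^2s, r^6s, r^10s, r^14s, r^18s}; {e, r^4, r^8, r^12, r^16, r^3s, r^7s, r^11s, r^15s, r^19s}; {e, r^4, r^8, r^12, r^16, s, r^4s, r^8s, r^12s, r^16s}; … (5 in all).
So G has 5 subgroups of order 10.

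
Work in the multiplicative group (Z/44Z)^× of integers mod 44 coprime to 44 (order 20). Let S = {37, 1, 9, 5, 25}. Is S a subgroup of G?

|S| = 5 divides |G| = 20, consistent with Lagrange.
S contains the identity, every element's inverse is in S, and S is closed under ·: it is a subgroup.
In fact S = ⟨5⟩.

Yes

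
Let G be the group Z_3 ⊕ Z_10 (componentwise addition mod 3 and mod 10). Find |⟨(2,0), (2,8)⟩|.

|⟨(2,0)⟩| = 3 and |⟨(2,8)⟩| = 15, so |H| is a multiple of lcm(3, 15) = 15 and divides |G| = 30.
Closing under the operation: H = {(0,0), (0,2), (0,4), (0,6), (0,8), (1,0), (1,2), (1,4), (1,6), (1,8), (2,0), (2,2), (2,4), (2,6), (2,8)}, so |H| = 15.

15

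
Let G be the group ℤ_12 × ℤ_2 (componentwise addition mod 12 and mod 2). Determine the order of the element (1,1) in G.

12

The order of (1,1) in Z_12 × Z_2 is lcm(ord(1) in Z_12, ord(1) in Z_2).
ord(1) = 12 and ord(1) = 2, so |⟨(1,1)⟩| = lcm(12, 2) = 12.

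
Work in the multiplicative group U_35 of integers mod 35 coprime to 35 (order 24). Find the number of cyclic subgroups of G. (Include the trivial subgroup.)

Group the elements of G by the cyclic subgroup they generate; each cyclic subgroup of order d accounts for φ(d) elements.
Cyclic subgroups by order — order 1: 1; order 2: 3; order 3: 1; order 4: 2; order 6: 3; order 12: 2.
Total: 12.

12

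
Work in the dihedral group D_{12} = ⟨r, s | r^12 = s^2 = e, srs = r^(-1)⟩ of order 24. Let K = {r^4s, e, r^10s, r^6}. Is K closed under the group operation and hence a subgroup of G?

Yes

|K| = 4 divides |G| = 24, consistent with Lagrange.
K contains the identity, every element's inverse is in K, and K is closed under ·: it is a subgroup.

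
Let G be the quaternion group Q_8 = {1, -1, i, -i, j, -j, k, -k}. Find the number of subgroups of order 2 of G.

|G| = 8 and 2 | 8, so subgroups of order 2 are possible by Lagrange.
The subgroups of order 2 are: {1, -1}.
So G has 1 subgroup of order 2.

1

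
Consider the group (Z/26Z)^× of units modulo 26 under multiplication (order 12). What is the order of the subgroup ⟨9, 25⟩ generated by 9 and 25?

|⟨9⟩| = 3 and |⟨25⟩| = 2, so |H| is a multiple of lcm(3, 2) = 6 and divides |G| = 12.
Closing under the operation: H = {1, 3, 9, 17, 23, 25}, so |H| = 6.

6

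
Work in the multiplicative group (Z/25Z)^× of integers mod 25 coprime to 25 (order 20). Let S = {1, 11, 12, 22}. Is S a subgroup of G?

No

11 ∈ S but its inverse 16 ∉ S, so S is not a subgroup.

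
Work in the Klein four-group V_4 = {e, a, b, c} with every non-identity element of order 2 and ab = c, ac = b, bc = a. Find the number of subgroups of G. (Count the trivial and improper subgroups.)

5

|G| = 4, so by Lagrange every subgroup order divides 4. Divisors: 1, 2, 4.
Subgroups by order — order 1: 1; order 2: 3; order 4: 1.
Total: 1 + 3 + 1 = 5.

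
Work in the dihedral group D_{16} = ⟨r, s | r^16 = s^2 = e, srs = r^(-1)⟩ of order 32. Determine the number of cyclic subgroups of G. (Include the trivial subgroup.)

21

Group the elements of G by the cyclic subgroup they generate; each cyclic subgroup of order d accounts for φ(d) elements.
Cyclic subgroups by order — order 1: 1; order 2: 17; order 4: 1; order 8: 1; order 16: 1.
Total: 21.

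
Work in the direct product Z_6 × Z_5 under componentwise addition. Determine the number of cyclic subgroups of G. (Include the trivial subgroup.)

8

A cyclic subgroup of order d is generated by each of its φ(d) elements of order d, so the cyclic subgroups of order d number (#elements of order d)/φ(d).
Cyclic subgroups by order — order 1: 1; order 2: 1; order 3: 1; order 5: 1; order 6: 1; order 10: 1; order 15: 1; order 30: 1.
Total: 8.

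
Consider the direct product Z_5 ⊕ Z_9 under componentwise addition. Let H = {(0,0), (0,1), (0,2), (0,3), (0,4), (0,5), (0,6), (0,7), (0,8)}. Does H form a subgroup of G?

|H| = 9 divides |G| = 45, consistent with Lagrange.
H contains the identity, every element's inverse is in H, and H is closed under +: it is a subgroup.
In fact H = ⟨(0,1)⟩.

Yes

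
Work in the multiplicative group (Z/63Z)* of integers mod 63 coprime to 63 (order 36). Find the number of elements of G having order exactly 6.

24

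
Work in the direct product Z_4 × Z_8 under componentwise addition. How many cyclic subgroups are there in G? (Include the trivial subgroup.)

Group the elements of G by the cyclic subgroup they generate; each cyclic subgroup of order d accounts for φ(d) elements.
Cyclic subgroups by order — order 1: 1; order 2: 3; order 4: 6; order 8: 4.
Total: 14.

14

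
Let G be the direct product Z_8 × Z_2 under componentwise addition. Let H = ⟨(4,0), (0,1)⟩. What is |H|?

4

|⟨(4,0)⟩| = 2 and |⟨(0,1)⟩| = 2, so |H| is a multiple of lcm(2, 2) = 2 and divides |G| = 16.
Closing under the operation: H = {(0,0), (0,1), (4,0), (4,1)}, so |H| = 4.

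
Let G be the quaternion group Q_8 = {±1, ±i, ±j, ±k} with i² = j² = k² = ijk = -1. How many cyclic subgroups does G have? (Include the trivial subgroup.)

5

A cyclic subgroup of order d is generated by each of its φ(d) elements of order d, so the cyclic subgroups of order d number (#elements of order d)/φ(d).
Cyclic subgroups by order — order 1: 1; order 2: 1; order 4: 3.
Total: 5.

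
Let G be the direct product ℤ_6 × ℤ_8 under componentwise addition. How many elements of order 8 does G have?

8

An element (a,b) has order lcm(ord(a), ord(b)); count pairs with lcm equal to 8.
Enumerating gives 8 such elements.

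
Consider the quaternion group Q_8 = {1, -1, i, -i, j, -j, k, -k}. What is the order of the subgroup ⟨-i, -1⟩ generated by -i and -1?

4

|⟨-i⟩| = 4 and |⟨-1⟩| = 2, so |H| is a multiple of lcm(4, 2) = 4 and divides |G| = 8.
Closing under the operation: H = {1, -1, i, -i}, so |H| = 4.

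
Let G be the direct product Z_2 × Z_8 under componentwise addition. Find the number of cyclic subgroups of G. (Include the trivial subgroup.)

8

Group the elements of G by the cyclic subgroup they generate; each cyclic subgroup of order d accounts for φ(d) elements.
Cyclic subgroups by order — order 1: 1; order 2: 3; order 4: 2; order 8: 2.
Total: 8.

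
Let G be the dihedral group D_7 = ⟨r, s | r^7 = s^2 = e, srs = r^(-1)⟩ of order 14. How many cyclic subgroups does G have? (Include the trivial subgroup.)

9

Group the elements of G by the cyclic subgroup they generate; each cyclic subgroup of order d accounts for φ(d) elements.
Cyclic subgroups by order — order 1: 1; order 2: 7; order 7: 1.
Total: 9.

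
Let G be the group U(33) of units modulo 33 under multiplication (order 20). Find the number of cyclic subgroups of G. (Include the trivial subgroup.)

8

Group the elements of G by the cyclic subgroup they generate; each cyclic subgroup of order d accounts for φ(d) elements.
Cyclic subgroups by order — order 1: 1; order 2: 3; order 5: 1; order 10: 3.
Total: 8.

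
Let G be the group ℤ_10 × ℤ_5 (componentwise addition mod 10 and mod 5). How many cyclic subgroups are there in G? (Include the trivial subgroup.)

Each element a generates a cyclic subgroup ⟨a⟩; distinct elements may generate the same one (a cyclic group of order d has φ(d) generators).
Cyclic subgroups by order — order 1: 1; order 2: 1; order 5: 6; order 10: 6.
Total: 14.

14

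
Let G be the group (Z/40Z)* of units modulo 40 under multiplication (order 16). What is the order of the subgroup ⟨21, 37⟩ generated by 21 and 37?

8

|⟨21⟩| = 2 and |⟨37⟩| = 4, so |H| is a multiple of lcm(2, 4) = 4 and divides |G| = 16.
Closing under the operation: H = {1, 9, 13, 17, 21, 29, 33, 37}, so |H| = 8.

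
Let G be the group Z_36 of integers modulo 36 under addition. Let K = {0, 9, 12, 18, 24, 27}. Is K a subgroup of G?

No

Closure fails: 18 + 24 = 6 ∉ K. So K is not a subgroup.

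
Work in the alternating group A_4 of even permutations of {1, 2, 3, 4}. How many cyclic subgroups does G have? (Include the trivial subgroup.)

Group the elements of G by the cyclic subgroup they generate; each cyclic subgroup of order d accounts for φ(d) elements.
Cyclic subgroups by order — order 1: 1; order 2: 3; order 3: 4.
Total: 8.

8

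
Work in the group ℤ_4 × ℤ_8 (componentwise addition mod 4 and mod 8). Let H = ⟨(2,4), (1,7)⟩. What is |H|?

16

|⟨(2,4)⟩| = 2 and |⟨(1,7)⟩| = 8, so |H| is a multiple of lcm(2, 8) = 8 and divides |G| = 32.
Closing under the operation: H = {(0,0), (0,2), (0,4), (0,6), (1,1), (1,3), (1,5), (1,7), (2,0), (2,2), (2,4), (2,6), (3,1), (3,3), (3,5), (3,7)}, so |H| = 16.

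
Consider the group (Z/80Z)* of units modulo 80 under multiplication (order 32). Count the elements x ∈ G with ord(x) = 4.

24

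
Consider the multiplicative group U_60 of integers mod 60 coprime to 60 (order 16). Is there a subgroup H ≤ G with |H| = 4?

Yes

4 | 16. A subgroup of order 4 is {1, 11, 19, 29}.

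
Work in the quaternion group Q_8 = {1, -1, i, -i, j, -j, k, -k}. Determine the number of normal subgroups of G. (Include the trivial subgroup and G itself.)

6

G has 6 subgroups. Checking conjugation-invariance by order — order 1: 1/1 normal; order 2: 1/1 normal; order 4: 3/3 normal; order 8: 1/1 normal.
Total normal subgroups: 6.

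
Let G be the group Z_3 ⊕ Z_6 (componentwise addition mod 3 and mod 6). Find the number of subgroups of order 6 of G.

|G| = 18 and 6 | 18, so subgroups of order 6 are possible by Lagrange.
The subgroups of order 6 are: {(0,0), (0,1), (0,2), (0,3), (0,4), (0,5)}; {(0,0), (0,3), (1,0), (1,3), (2,0), (2,3)}; {(0,0), (0,3), (1,1), (1,4), (2,2), (2,5)}; {(0,0), (0,3), (1,2), (1,5), (2,1), (2,4)}.
So G has 4 subgroups of order 6.

4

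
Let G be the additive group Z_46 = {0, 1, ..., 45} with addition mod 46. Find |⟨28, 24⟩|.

23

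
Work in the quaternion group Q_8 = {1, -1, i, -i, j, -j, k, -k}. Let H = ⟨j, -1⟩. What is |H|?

4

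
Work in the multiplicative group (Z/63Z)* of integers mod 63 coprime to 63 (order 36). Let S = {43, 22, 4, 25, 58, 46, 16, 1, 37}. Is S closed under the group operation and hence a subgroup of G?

Yes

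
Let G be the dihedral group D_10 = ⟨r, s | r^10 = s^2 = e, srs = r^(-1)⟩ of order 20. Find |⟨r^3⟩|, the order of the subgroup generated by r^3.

Computing powers of r^3: the smallest k with (r^3)^k = e is k = 10.

10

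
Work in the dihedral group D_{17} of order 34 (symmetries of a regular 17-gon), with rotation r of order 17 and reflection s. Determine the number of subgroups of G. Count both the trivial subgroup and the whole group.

20

|G| = 34, so by Lagrange every subgroup order divides 34. Divisors: 1, 2, 17, 34.
Subgroups by order — order 1: 1; order 2: 17; order 17: 1; order 34: 1.
Total: 1 + 17 + 1 + 1 = 20.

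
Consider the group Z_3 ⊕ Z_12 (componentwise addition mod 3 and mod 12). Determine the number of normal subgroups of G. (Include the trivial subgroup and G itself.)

18

G is abelian, so every subgroup is normal.
G has 18 subgroups in total, hence 18 normal subgroups.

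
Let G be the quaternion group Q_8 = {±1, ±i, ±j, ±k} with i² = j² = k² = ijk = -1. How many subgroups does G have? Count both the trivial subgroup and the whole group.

|G| = 8, so by Lagrange every subgroup order divides 8. Divisors: 1, 2, 4, 8.
Subgroups by order — order 1: 1; order 2: 1; order 4: 3; order 8: 1.
Total: 1 + 1 + 3 + 1 = 6.

6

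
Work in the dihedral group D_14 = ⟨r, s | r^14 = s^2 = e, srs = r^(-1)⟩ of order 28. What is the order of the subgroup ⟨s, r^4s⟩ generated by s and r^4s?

|⟨s⟩| = 2 and |⟨r^4s⟩| = 2, so |H| is a multiple of lcm(2, 2) = 2 and divides |G| = 28.
Closing under the operation: H = {e, r^2, r^4, r^6, r^8, r^10, r^12, s, r^2s, r^4s, r^6s, r^8s, r^10s, r^12s}, so |H| = 14.

14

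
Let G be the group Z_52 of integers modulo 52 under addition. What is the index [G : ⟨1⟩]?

1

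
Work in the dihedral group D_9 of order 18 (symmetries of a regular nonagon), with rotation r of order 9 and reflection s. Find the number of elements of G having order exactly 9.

The elements of order 9 are: r, r^2, r^4, r^5, r^7, r^8.
That's 6.

6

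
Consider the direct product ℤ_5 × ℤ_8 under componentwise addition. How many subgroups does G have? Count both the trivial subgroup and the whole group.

|G| = 40, so by Lagrange every subgroup order divides 40. Divisors: 1, 2, 4, 5, 8, 10, 20, 40.
Subgroups by order — order 1: 1; order 2: 1; order 4: 1; order 5: 1; order 8: 1; order 10: 1; order 20: 1; order 40: 1.
Total: 1 + 1 + 1 + 1 + 1 + 1 + 1 + 1 = 8.

8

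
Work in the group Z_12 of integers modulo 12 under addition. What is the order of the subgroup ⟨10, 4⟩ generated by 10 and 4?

|⟨10⟩| = 6 and |⟨4⟩| = 3, so |H| is a multiple of lcm(6, 3) = 6 and divides |G| = 12.
Closing under the operation: H = {0, 2, 4, 6, 8, 10}, so |H| = 6.

6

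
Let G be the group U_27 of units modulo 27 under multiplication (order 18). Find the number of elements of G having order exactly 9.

The elements of order 9 are: 4, 7, 13, 16, 22, 25.
That's 6.

6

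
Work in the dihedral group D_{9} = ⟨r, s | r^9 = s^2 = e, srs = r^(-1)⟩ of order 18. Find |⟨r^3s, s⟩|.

6

|⟨r^3s⟩| = 2 and |⟨s⟩| = 2, so |H| is a multiple of lcm(2, 2) = 2 and divides |G| = 18.
Closing under the operation: H = {e, r^3, r^6, s, r^3s, r^6s}, so |H| = 6.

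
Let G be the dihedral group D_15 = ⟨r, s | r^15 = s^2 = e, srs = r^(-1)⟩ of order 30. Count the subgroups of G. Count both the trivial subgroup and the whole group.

|G| = 30, so by Lagrange every subgroup order divides 30. Divisors: 1, 2, 3, 5, 6, 10, 15, 30.
Subgroups by order — order 1: 1; order 2: 15; order 3: 1; order 5: 1; order 6: 5; order 10: 3; order 15: 1; order 30: 1.
Total: 1 + 15 + 1 + 1 + 5 + 3 + 1 + 1 = 28.

28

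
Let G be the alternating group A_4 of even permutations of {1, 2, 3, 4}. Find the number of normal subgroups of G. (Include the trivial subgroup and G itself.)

G has 10 subgroups. Checking conjugation-invariance by order — order 1: 1/1 normal; order 2: 0/3 normal; order 3: 0/4 normal; order 4: 1/1 normal; order 12: 1/1 normal.
Total normal subgroups: 3.

3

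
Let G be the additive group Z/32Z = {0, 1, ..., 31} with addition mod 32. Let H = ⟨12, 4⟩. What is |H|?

8

|⟨12⟩| = 8 and |⟨4⟩| = 8, so |H| is a multiple of lcm(8, 8) = 8 and divides |G| = 32.
Closing under the operation: H = {0, 4, 8, 12, 16, 20, 24, 28}, so |H| = 8.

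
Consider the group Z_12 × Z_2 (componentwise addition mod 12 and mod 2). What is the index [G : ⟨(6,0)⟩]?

|⟨(6,0)⟩| = 2 and |G| = 24.
By Lagrange, [G : H] = |G|/|H| = 24/2 = 12.

12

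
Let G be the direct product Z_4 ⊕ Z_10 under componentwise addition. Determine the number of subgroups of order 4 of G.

3

|G| = 40 and 4 | 40, so subgroups of order 4 are possible by Lagrange.
The subgroups of order 4 are: {(0,0), (0,5), (2,0), (2,5)}; {(0,0), (1,0), (2,0), (3,0)}; {(0,0), (1,5), (2,0), (3,5)}.
So G has 3 subgroups of order 4.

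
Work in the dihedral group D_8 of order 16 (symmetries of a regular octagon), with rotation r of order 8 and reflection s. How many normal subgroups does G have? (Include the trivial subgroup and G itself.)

G has 19 subgroups. Checking conjugation-invariance by order — order 1: 1/1 normal; order 2: 1/9 normal; order 4: 1/5 normal; order 8: 3/3 normal; order 16: 1/1 normal.
Total normal subgroups: 7.

7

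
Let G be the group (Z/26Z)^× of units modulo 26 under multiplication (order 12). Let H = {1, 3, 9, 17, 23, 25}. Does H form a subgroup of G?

|H| = 6 divides |G| = 12, consistent with Lagrange.
H contains the identity, every element's inverse is in H, and H is closed under ·: it is a subgroup.
In fact H = ⟨17⟩.

Yes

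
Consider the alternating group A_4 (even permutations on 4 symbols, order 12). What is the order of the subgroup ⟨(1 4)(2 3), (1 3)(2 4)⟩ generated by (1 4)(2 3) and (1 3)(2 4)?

4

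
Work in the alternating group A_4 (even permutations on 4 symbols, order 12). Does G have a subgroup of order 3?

Yes

3 | 12. A subgroup of order 3 is {e, (1 2 3), (1 3 2)}.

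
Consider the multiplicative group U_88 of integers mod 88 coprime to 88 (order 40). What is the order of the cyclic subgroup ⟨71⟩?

Compute successive powers of 71 mod 88: 71, 25, 15, 9, 23, 49, 47, 81, …; 71^10 ≡ 1 (mod 88).
So |⟨71⟩| = 10.

10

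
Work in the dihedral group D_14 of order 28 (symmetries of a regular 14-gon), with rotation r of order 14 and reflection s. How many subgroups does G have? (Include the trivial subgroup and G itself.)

|G| = 28, so by Lagrange every subgroup order divides 28. Divisors: 1, 2, 4, 7, 14, 28.
Subgroups by order — order 1: 1; order 2: 15; order 4: 7; order 7: 1; order 14: 3; order 28: 1.
Total: 1 + 15 + 7 + 1 + 3 + 1 = 28.

28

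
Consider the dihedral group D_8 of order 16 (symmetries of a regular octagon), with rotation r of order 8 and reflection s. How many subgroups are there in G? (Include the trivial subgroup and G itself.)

|G| = 16, so by Lagrange every subgroup order divides 16. Divisors: 1, 2, 4, 8, 16.
Subgroups by order — order 1: 1; order 2: 9; order 4: 5; order 8: 3; order 16: 1.
Total: 1 + 9 + 5 + 3 + 1 = 19.

19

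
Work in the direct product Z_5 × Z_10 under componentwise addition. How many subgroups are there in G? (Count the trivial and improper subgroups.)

|G| = 50, so by Lagrange every subgroup order divides 50. Divisors: 1, 2, 5, 10, 25, 50.
Subgroups by order — order 1: 1; order 2: 1; order 5: 6; order 10: 6; order 25: 1; order 50: 1.
Total: 1 + 1 + 6 + 6 + 1 + 1 = 16.

16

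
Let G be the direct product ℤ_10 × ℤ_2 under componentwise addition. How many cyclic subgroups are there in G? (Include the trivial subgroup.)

8

A cyclic subgroup of order d is generated by each of its φ(d) elements of order d, so the cyclic subgroups of order d number (#elements of order d)/φ(d).
Cyclic subgroups by order — order 1: 1; order 2: 3; order 5: 1; order 10: 3.
Total: 8.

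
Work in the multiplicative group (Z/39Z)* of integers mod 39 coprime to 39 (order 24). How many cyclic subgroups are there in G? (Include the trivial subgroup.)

12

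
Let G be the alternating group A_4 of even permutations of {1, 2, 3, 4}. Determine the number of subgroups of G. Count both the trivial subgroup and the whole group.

10

|G| = 12, so by Lagrange every subgroup order divides 12. Divisors: 1, 2, 3, 4, 6, 12.
Subgroups by order — order 1: 1; order 2: 3; order 3: 4; order 4: 1; order 6: 0; order 12: 1.
Total: 1 + 3 + 4 + 1 + 0 + 1 = 10.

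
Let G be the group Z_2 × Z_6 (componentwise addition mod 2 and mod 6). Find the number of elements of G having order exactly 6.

6

An element (a,b) has order lcm(ord(a), ord(b)); count pairs with lcm equal to 6.
Enumerating gives 6 such elements.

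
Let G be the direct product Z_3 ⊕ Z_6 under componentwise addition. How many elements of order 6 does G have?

An element (a,b) has order lcm(ord(a), ord(b)); count pairs with lcm equal to 6.
Enumerating gives 8 such elements.

8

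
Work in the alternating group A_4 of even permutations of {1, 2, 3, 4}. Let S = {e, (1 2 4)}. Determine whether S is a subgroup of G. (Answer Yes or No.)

No

(1 2 4) ∈ S but its inverse (1 4 2) ∉ S, so S is not a subgroup.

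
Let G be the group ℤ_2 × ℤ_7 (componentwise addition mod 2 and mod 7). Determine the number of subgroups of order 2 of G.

|G| = 14 and 2 | 14, so subgroups of order 2 are possible by Lagrange.
The subgroups of order 2 are: {(0,0), (1,0)}.
So G has 1 subgroup of order 2.

1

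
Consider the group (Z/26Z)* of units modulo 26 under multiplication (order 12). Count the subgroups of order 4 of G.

1

|G| = 12 and 4 | 12, so subgroups of order 4 are possible by Lagrange.
The subgroups of order 4 are: {1, 5, 21, 25}.
So G has 1 subgroup of order 4.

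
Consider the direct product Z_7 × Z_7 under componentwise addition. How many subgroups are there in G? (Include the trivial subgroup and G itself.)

|G| = 49, so by Lagrange every subgroup order divides 49. Divisors: 1, 7, 49.
Subgroups by order — order 1: 1; order 7: 8; order 49: 1.
Total: 1 + 8 + 1 = 10.

10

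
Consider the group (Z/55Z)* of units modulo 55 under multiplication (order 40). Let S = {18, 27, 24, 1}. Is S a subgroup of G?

No

24 ∈ S but its inverse 39 ∉ S, so S is not a subgroup.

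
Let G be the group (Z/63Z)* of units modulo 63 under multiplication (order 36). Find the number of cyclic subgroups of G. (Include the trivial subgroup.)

20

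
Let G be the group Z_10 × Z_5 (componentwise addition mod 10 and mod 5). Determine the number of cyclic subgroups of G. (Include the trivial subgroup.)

Each element a generates a cyclic subgroup ⟨a⟩; distinct elements may generate the same one (a cyclic group of order d has φ(d) generators).
Cyclic subgroups by order — order 1: 1; order 2: 1; order 5: 6; order 10: 6.
Total: 14.

14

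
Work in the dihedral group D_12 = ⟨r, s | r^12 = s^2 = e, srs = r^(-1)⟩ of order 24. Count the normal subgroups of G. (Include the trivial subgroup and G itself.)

9

G has 34 subgroups. Checking conjugation-invariance by order — order 1: 1/1 normal; order 2: 1/13 normal; order 3: 1/1 normal; order 4: 1/7 normal; order 6: 1/5 normal; order 8: 0/3 normal; order 12: 3/3 normal; order 24: 1/1 normal.
Total normal subgroups: 9.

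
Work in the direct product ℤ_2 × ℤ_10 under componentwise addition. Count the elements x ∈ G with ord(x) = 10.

12

An element (a,b) has order lcm(ord(a), ord(b)); count pairs with lcm equal to 10.
Enumerating gives 12 such elements.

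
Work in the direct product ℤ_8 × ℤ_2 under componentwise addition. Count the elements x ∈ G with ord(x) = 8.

An element (a,b) has order lcm(ord(a), ord(b)); count pairs with lcm equal to 8.
Enumerating gives 8 such elements.

8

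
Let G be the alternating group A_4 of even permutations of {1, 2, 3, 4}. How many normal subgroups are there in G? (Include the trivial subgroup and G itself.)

G has 10 subgroups. Checking conjugation-invariance by order — order 1: 1/1 normal; order 2: 0/3 normal; order 3: 0/4 normal; order 4: 1/1 normal; order 12: 1/1 normal.
Total normal subgroups: 3.

3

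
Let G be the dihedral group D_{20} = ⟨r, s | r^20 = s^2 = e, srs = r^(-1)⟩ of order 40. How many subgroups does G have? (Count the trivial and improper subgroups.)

|G| = 40, so by Lagrange every subgroup order divides 40. Divisors: 1, 2, 4, 5, 8, 10, 20, 40.
Subgroups by order — order 1: 1; order 2: 21; order 4: 11; order 5: 1; order 8: 5; order 10: 5; order 20: 3; order 40: 1.
Total: 1 + 21 + 11 + 1 + 5 + 5 + 3 + 1 = 48.

48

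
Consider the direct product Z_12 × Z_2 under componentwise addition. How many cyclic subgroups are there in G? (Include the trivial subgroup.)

12

Each element a generates a cyclic subgroup ⟨a⟩; distinct elements may generate the same one (a cyclic group of order d has φ(d) generators).
Cyclic subgroups by order — order 1: 1; order 2: 3; order 3: 1; order 4: 2; order 6: 3; order 12: 2.
Total: 12.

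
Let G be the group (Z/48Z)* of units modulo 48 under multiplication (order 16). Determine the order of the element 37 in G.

4

Compute successive powers of 37 mod 48: 37, 25, 13, 1; 37^4 ≡ 1 (mod 48).
So |⟨37⟩| = 4.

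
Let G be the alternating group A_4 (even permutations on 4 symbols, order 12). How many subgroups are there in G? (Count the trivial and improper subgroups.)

|G| = 12, so by Lagrange every subgroup order divides 12. Divisors: 1, 2, 3, 4, 6, 12.
Subgroups by order — order 1: 1; order 2: 3; order 3: 4; order 4: 1; order 6: 0; order 12: 1.
Total: 1 + 3 + 4 + 1 + 0 + 1 = 10.

10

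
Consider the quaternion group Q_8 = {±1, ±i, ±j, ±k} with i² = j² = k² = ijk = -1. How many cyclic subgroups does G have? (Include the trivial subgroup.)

5

Each element a generates a cyclic subgroup ⟨a⟩; distinct elements may generate the same one (a cyclic group of order d has φ(d) generators).
Cyclic subgroups by order — order 1: 1; order 2: 1; order 4: 3.
Total: 5.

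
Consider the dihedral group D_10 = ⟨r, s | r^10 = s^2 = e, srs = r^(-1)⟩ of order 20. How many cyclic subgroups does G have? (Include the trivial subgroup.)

14

A cyclic subgroup of order d is generated by each of its φ(d) elements of order d, so the cyclic subgroups of order d number (#elements of order d)/φ(d).
Cyclic subgroups by order — order 1: 1; order 2: 11; order 5: 1; order 10: 1.
Total: 14.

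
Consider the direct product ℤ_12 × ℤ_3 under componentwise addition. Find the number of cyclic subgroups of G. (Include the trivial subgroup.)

Each element a generates a cyclic subgroup ⟨a⟩; distinct elements may generate the same one (a cyclic group of order d has φ(d) generators).
Cyclic subgroups by order — order 1: 1; order 2: 1; order 3: 4; order 4: 1; order 6: 4; order 12: 4.
Total: 15.

15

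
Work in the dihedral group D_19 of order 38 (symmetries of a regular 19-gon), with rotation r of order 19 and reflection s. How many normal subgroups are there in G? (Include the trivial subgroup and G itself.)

G has 22 subgroups. Checking conjugation-invariance by order — order 1: 1/1 normal; order 2: 0/19 normal; order 19: 1/1 normal; order 38: 1/1 normal.
Total normal subgroups: 3.

3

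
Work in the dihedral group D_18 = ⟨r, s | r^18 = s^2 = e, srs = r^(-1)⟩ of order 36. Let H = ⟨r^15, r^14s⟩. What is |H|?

12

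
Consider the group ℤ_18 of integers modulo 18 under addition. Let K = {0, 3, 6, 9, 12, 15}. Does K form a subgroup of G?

|K| = 6 divides |G| = 18, consistent with Lagrange.
K contains the identity, every element's inverse is in K, and K is closed under +: it is a subgroup.
In fact K = ⟨3⟩.

Yes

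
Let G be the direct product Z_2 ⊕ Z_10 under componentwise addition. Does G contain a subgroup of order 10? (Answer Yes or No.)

Yes

10 | 20. A subgroup of order 10 is {(0,0), (0,1), (0,2), (0,3), (0,4), (0,5), (0,6), (0,7), (0,8), (0,9)}.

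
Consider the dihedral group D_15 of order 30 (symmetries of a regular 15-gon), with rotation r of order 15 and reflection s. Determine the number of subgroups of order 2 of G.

15

|G| = 30 and 2 | 30, so subgroups of order 2 are possible by Lagrange.
The subgroups of order 2 are: {e, r^10s}; {e, r^11s}; {e, r^12s}; {e, r^13s}; … (15 in all).
So G has 15 subgroups of order 2.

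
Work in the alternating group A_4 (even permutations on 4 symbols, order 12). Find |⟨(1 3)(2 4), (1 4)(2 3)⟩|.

|⟨(1 3)(2 4)⟩| = 2 and |⟨(1 4)(2 3)⟩| = 2, so |H| is a multiple of lcm(2, 2) = 2 and divides |G| = 12.
Closing under the operation: H = {e, (1 2)(3 4), (1 3)(2 4), (1 4)(2 3)}, so |H| = 4.

4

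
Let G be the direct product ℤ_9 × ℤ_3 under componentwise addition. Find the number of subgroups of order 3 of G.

4

|G| = 27 and 3 | 27, so subgroups of order 3 are possible by Lagrange.
The subgroups of order 3 are: {(0,0), (0,1), (0,2)}; {(0,0), (3,0), (6,0)}; {(0,0), (3,1), (6,2)}; {(0,0), (3,2), (6,1)}.
So G has 4 subgroups of order 3.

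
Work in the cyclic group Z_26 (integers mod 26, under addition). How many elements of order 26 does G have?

12

In a cyclic group of order 26, the number of elements of order d (for d | 26) is φ(d).
φ(26) = 12.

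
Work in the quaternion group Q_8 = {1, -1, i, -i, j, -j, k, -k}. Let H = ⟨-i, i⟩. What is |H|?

4

|⟨-i⟩| = 4 and |⟨i⟩| = 4, so |H| is a multiple of lcm(4, 4) = 4 and divides |G| = 8.
Closing under the operation: H = {1, -1, i, -i}, so |H| = 4.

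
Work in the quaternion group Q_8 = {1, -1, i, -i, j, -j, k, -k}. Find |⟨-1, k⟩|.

4

|⟨-1⟩| = 2 and |⟨k⟩| = 4, so |H| is a multiple of lcm(2, 4) = 4 and divides |G| = 8.
Closing under the operation: H = {1, -1, k, -k}, so |H| = 4.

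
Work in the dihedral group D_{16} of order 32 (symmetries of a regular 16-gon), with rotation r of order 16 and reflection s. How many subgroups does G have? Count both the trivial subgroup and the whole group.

|G| = 32, so by Lagrange every subgroup order divides 32. Divisors: 1, 2, 4, 8, 16, 32.
Subgroups by order — order 1: 1; order 2: 17; order 4: 9; order 8: 5; order 16: 3; order 32: 1.
Total: 1 + 17 + 9 + 5 + 3 + 1 = 36.

36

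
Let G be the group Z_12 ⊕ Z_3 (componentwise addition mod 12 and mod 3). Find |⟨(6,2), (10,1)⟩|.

18

|⟨(6,2)⟩| = 6 and |⟨(10,1)⟩| = 6, so |H| is a multiple of lcm(6, 6) = 6 and divides |G| = 36.
Closing under the operation: H = {(0,0), (0,1), (0,2), (2,0), (2,1), (2,2), (4,0), (4,1), (4,2), (6,0), (6,1), (6,2), (8,0), (8,1), (8,2), (10,0), (10,1), (10,2)}, so |H| = 18.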